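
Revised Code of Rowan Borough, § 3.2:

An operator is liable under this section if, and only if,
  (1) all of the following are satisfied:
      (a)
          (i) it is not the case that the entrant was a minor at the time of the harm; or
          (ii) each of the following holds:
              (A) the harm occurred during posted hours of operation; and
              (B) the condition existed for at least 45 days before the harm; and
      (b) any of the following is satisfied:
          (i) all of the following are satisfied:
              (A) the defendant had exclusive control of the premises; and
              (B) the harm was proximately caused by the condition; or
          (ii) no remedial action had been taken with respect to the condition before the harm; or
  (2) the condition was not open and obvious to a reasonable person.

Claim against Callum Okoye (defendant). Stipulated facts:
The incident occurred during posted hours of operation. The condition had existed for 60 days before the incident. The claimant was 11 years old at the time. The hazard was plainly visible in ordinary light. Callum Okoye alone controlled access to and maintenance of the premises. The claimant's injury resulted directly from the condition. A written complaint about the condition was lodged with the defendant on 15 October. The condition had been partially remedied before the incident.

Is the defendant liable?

(i) not (entrant a minor) — fails.
(A) during posted hours — met.
(B) condition ≥45 days old — met.
So (ii) is satisfied (T AND T).
So (a) is satisfied (F OR T).
(A) exclusive control — met.
(B) proximate cause — met.
So (i) is satisfied (T AND T).
(ii) no remedial action — fails.
(b): T OR F → true.
(1): T AND T → true.
(2) not open/obvious — not met.
So Overall is satisfied (T OR F).

Yes — liable.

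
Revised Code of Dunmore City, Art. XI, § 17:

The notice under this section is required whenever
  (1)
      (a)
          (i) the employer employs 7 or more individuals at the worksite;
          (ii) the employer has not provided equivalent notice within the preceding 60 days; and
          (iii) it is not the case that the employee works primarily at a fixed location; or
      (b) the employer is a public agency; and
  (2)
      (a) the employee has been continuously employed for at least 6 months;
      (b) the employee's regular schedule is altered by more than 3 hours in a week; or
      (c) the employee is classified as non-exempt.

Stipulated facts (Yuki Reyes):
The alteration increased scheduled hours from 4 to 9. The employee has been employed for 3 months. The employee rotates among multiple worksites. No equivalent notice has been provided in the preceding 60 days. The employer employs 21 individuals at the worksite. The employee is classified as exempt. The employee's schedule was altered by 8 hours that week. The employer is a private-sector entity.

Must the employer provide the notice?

(i) ≥ 7 at site — satisfied.
(ii) no recent notice — holds.
(iii) not (fixed location) — met.
So (a) is satisfied (T AND T AND T).
(b) public agency — fails.
So (1) is satisfied (T OR F).
(a) tenure ≥ 6 mo. — not met.
(b) schedule shift > 3h — holds.
(c) non-exempt — fails.
So (2) is satisfied (F OR T OR F).
Overall: T AND T → true.

Yes — required.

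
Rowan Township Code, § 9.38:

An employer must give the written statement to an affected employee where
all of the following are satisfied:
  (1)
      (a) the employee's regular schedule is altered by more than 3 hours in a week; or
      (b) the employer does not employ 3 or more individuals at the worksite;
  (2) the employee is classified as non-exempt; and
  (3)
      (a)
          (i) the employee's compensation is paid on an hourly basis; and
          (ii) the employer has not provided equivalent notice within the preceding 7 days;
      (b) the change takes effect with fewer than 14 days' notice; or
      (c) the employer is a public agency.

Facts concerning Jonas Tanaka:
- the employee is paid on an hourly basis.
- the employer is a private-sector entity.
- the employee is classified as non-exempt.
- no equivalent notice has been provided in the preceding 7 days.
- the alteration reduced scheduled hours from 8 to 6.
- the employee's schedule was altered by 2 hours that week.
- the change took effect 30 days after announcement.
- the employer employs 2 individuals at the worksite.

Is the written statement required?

(a) schedule shift > 3h — not met.
(b) not (≥ 3 at site) — satisfied.
So (1) is satisfied (F OR T).
(2) non-exempt — holds.
(i) hourly-paid — satisfied.
(ii) no recent notice — holds.
So (a) is satisfied (T AND T).
(b) < 14 days' notice — fails.
(c) public agency — fails.
So (3) is satisfied (T OR F OR F).
Overall = T AND T AND T = true.

Yes — required.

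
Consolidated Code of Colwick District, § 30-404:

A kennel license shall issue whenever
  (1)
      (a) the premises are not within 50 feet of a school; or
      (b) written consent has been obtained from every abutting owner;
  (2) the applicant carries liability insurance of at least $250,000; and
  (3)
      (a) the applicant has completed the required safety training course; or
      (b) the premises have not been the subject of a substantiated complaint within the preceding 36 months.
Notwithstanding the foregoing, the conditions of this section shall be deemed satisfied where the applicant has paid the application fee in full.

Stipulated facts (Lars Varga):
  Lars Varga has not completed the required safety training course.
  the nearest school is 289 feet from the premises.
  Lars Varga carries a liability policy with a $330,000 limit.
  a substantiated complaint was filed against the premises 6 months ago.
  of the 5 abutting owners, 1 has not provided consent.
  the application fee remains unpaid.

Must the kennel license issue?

(a) ≥50 ft from school — holds.
(b) all abutters consent — fails.
So (1) is satisfied (T OR F).
(2) insurance ≥ $250,000 — holds.
(a) safety training — fails.
(b) no complaint in 36 mo. — not met.
(3): F OR F → false.
Overall = T AND T AND F = false.
Exception (fee paid) — not satisfied.
Result: main false OR exception false → false.

No — denied.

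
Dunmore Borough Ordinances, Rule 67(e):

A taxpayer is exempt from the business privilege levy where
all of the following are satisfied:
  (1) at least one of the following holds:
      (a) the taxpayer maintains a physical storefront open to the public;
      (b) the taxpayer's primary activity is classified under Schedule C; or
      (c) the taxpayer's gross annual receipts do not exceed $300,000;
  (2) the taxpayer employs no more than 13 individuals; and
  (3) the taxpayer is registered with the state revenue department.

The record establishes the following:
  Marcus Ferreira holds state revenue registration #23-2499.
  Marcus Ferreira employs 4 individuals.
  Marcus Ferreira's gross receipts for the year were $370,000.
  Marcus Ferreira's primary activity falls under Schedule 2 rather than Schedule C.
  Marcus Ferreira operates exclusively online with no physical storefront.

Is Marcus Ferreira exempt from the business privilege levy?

No — not exempt.

(a) has storefront — not met.
(b) Schedule C activity — not met.
(c) receipts ≤ $300,000 — not satisfied.
(1): F OR F OR F → false.
(2) ≤ 13 employees — holds.
(3) state-registered — holds.
Overall = F AND T AND T = false.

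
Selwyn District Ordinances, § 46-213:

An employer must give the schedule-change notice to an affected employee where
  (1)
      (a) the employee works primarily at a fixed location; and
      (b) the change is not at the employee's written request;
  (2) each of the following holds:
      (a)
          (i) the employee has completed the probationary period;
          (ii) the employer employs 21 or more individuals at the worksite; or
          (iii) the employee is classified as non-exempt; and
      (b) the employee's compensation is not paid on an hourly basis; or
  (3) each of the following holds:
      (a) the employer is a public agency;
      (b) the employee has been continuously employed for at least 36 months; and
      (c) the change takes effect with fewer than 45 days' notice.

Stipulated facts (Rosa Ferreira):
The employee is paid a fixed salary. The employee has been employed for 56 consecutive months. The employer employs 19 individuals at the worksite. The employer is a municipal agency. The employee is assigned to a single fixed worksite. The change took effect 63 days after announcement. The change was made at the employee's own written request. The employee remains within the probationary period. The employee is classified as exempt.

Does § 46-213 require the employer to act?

(a) fixed location — met.
(b) not employee-requested — not met.
(1): T AND F → false.
(i) past probation — fails.
(ii) ≥ 21 at site — not met.
(iii) non-exempt — not satisfied.
(a) = F OR F OR F = false.
(b) not (hourly-paid) — holds.
So (2) is not satisfied (F AND T).
(a) public agency — met.
(b) tenure ≥ 36 mo. — holds.
(c) < 45 days' notice — not satisfied.
(3) = T AND T AND F = false.
Overall: F OR F OR F → false.

No — not required.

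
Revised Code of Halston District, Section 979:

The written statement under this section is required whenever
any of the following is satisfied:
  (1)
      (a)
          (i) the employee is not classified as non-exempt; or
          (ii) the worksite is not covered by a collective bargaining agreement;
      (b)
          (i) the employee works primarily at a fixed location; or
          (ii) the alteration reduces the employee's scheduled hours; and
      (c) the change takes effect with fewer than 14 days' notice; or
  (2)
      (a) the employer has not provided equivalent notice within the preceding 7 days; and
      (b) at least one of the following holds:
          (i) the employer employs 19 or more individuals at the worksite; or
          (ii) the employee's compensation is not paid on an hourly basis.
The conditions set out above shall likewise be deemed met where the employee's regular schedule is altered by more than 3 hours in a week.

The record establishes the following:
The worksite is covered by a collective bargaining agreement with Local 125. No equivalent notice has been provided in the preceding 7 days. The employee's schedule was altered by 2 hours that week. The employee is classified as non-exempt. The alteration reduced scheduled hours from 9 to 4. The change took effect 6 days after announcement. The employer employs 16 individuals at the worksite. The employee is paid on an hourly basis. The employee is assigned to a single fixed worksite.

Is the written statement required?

(i) not (non-exempt) — not satisfied.
(ii) no CBA — not met.
So (a) is not satisfied (F OR F).
(i) fixed location — satisfied.
(ii) hours reduced — met.
(b): T OR T → true.
(c) < 14 days' notice — holds.
(1): F AND T AND T → false.
(a) no recent notice — holds.
(i) ≥ 19 at site — fails.
(ii) not (hourly-paid) — not met.
(b) = F OR F = false.
So (2) is not satisfied (T AND F).
So Overall is not satisfied (F OR F).
Exception (schedule shift > 3h) — not satisfied.
Result: main false OR exception false → false.

No — not required.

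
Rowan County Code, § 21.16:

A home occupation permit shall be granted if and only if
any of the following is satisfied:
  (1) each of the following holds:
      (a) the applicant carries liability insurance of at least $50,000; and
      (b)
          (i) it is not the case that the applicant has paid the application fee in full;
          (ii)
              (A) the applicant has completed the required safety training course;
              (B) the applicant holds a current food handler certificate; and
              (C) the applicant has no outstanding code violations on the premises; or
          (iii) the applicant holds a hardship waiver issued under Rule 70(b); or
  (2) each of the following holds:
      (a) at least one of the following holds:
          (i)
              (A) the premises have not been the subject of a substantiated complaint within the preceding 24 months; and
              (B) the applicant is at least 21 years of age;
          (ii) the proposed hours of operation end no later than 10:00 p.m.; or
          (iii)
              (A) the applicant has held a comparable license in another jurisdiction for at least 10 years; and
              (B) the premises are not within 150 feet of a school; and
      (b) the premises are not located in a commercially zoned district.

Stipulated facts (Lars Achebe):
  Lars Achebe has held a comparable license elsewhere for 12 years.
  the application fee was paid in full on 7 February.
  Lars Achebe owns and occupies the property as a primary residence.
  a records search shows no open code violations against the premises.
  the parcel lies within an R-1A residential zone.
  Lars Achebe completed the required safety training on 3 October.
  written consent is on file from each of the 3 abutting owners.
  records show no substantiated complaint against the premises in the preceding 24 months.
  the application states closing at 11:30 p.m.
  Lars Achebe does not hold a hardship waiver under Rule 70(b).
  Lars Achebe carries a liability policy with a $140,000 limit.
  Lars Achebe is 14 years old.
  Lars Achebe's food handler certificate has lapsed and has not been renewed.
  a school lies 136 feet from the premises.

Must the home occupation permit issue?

No — denied.

(a) insurance ≥ $50,000 — met.
(i) not (fee paid) — not satisfied.
(A) safety training — met.
(B) food handler cert. — fails.
(C) no code violations — satisfied.
(ii): T AND F AND T → false.
(iii) hardship waiver — not satisfied.
So (b) is not satisfied (F OR F OR F).
(1) = T AND F = false.
(A) no complaint in 24 mo. — met.
(B) age ≥ 21 — not met.
(i) = T AND F = false.
(ii) closes by 10 p.m. — not met.
(A) prior license ≥ 10 yr — met.
(B) ≥150 ft from school — not satisfied.
(iii): T AND F → false.
So (a) is not satisfied (F OR F OR F).
(b) not (commercially zoned) — holds.
(2): F AND T → false.
Overall: F OR F → false.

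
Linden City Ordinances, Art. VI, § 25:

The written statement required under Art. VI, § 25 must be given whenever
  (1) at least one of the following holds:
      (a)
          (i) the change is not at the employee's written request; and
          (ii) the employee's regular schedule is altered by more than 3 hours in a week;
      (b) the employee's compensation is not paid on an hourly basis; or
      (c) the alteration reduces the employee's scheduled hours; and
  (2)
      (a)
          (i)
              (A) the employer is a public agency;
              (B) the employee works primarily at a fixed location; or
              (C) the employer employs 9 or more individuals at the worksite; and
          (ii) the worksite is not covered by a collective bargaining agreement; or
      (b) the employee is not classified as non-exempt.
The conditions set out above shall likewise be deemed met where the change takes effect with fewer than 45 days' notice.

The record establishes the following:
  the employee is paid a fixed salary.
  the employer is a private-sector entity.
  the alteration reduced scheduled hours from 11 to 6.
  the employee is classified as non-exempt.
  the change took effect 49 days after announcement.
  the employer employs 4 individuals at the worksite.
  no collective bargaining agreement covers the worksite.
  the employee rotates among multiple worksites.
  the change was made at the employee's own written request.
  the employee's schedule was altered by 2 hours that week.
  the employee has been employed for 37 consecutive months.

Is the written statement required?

No — not required.

(i) not employee-requested — not met.
(ii) schedule shift > 3h — not met.
(a): F AND F → false.
(b) not (hourly-paid) — met.
(c) hours reduced — holds.
(1) = F OR T OR T = true.
(A) public agency — not satisfied.
(B) fixed location — not satisfied.
(C) ≥ 9 at site — not satisfied.
So (i) is not satisfied (F OR F OR F).
(ii) no CBA — holds.
So (a) is not satisfied (F AND T).
(b) not (non-exempt) — not satisfied.
(2) = F OR F = false.
Overall = T AND F = false.
Exception (< 45 days' notice) — not satisfied.
Result: main false OR exception false → false.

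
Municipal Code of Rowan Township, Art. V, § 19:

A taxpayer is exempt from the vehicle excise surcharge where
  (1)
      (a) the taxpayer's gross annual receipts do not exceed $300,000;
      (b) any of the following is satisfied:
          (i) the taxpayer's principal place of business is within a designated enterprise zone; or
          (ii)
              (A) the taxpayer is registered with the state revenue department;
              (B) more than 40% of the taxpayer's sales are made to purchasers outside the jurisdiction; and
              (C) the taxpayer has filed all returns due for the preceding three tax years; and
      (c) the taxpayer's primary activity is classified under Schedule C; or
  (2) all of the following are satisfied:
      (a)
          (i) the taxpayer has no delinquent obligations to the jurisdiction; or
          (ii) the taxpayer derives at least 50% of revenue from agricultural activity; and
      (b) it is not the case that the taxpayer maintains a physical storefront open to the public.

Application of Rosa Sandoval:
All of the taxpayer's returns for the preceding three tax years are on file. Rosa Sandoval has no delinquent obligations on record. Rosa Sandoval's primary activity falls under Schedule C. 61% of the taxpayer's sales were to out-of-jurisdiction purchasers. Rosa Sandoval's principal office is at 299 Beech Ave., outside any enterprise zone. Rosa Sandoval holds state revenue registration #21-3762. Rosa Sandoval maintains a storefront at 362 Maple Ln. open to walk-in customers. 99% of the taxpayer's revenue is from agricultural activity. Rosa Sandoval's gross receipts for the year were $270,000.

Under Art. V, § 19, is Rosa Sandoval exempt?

Yes — exempt.

(a) receipts ≤ $300,000 — met.
(i) in enterprise zone — fails.
(A) state-registered — holds.
(B) >40% out-of-jur. sales — met.
(C) returns current — met.
(ii): T AND T AND T → true.
So (b) is satisfied (F OR T).
(c) Schedule C activity — satisfied.
So (1) is satisfied (T AND T AND T).
(i) no delinquency — holds.
(ii) ≥50% agricultural — met.
So (a) is satisfied (T OR T).
(b) not (has storefront) — not met.
(2) = T AND F = false.
So Overall is satisfied (T OR F).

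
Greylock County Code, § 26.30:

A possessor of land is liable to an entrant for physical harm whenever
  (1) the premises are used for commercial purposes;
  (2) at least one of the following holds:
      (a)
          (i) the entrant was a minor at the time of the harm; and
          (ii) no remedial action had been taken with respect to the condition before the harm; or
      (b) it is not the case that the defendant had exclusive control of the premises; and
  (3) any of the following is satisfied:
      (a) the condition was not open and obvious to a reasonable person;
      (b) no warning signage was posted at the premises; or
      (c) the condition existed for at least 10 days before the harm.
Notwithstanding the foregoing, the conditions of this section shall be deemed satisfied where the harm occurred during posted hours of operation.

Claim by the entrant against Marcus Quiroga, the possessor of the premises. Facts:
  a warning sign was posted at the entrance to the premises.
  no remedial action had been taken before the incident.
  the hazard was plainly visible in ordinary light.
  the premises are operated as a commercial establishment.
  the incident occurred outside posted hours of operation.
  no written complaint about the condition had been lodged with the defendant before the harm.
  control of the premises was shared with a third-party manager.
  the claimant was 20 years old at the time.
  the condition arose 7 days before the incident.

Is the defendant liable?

No — not liable.

(1) commercial use — holds.
(i) entrant a minor — not met.
(ii) no remedial action — satisfied.
So (a) is not satisfied (F AND T).
(b) not (exclusive control) — met.
So (2) is satisfied (F OR T).
(a) not open/obvious — not satisfied.
(b) no signage posted — fails.
(c) condition ≥10 days old — not met.
(3): F OR F OR F → false.
Overall: T AND T AND F → false.
Exception (during posted hours) — not satisfied.
Result: main false OR exception false → false.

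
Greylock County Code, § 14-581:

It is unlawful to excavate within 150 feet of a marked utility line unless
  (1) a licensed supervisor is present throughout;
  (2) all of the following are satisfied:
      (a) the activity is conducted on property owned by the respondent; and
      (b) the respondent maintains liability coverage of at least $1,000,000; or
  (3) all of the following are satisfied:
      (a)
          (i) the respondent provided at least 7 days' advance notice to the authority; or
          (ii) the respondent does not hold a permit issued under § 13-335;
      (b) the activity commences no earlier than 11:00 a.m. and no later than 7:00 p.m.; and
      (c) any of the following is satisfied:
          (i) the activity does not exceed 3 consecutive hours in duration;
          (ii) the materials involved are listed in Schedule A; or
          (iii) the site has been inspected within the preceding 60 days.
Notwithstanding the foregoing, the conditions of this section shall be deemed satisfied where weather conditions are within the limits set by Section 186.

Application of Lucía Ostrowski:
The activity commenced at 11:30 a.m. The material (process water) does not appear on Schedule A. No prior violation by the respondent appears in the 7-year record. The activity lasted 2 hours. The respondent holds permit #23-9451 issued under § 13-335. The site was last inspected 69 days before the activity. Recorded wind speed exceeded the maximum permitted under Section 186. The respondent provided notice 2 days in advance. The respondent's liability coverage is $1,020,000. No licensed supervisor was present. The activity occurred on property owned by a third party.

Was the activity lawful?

(1) supervisor present — not satisfied.
(a) own property — not met.
(b) coverage ≥ $1,000,000 — met.
(2): F AND T → false.
(i) ≥7 days' notice — not met.
(ii) not (holds permit) — not satisfied.
(a) = F OR F = false.
(b) start within hours — met.
(i) ≤ 3 hrs duration — satisfied.
(ii) Schedule A material — not met.
(iii) site inspected — not met.
(c) = T OR F OR F = true.
(3) = F AND T AND T = false.
Overall = F OR F OR F = false.
Exception (weather ok) — not satisfied.
Result: main false OR exception false → false.

No — unlawful.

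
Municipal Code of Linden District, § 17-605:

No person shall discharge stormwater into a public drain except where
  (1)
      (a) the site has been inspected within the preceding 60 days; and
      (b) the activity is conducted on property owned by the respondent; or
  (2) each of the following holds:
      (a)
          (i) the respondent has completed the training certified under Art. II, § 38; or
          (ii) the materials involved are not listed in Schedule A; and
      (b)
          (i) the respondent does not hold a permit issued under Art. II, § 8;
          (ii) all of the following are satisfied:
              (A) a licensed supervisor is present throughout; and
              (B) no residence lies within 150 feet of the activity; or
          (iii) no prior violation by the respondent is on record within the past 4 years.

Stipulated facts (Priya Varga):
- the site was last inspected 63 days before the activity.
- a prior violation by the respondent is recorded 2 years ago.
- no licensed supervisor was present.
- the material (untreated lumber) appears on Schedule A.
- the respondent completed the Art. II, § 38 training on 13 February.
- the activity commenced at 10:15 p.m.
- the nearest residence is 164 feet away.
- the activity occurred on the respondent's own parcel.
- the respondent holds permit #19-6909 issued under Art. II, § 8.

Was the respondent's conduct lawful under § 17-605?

No — unlawful.

(a) site inspected — fails.
(b) own property — holds.
So (1) is not satisfied (F AND T).
(i) training certified — holds.
(ii) not (Schedule A material) — not met.
So (a) is satisfied (T OR F).
(i) not (holds permit) — fails.
(A) supervisor present — not satisfied.
(B) no residence in 150 ft — holds.
(ii): F AND T → false.
(iii) no prior violation — not met.
So (b) is not satisfied (F OR F OR F).
(2): T AND F → false.
Overall = F OR F = false.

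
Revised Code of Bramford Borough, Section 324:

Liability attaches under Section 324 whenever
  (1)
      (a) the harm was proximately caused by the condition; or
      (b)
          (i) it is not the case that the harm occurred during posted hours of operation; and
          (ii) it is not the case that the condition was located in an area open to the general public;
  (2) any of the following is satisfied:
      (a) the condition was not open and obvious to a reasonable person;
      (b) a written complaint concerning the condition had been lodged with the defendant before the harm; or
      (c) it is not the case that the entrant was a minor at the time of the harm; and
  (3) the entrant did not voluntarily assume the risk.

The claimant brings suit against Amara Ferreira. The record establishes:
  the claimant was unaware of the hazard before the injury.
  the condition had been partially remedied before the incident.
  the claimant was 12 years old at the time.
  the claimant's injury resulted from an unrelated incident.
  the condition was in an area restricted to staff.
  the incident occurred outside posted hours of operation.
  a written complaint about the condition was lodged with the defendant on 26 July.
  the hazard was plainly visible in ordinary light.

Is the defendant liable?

(a) proximate cause — not satisfied.
(i) not (during posted hours) — satisfied.
(ii) not (public area) — met.
(b): T AND T → true.
(1) = F OR T = true.
(a) not open/obvious — not satisfied.
(b) complaint lodged — satisfied.
(c) not (entrant a minor) — fails.
(2) = F OR T OR F = true.
(3) no assumed risk — satisfied.
Overall: T AND T AND T → true.

Yes — liable.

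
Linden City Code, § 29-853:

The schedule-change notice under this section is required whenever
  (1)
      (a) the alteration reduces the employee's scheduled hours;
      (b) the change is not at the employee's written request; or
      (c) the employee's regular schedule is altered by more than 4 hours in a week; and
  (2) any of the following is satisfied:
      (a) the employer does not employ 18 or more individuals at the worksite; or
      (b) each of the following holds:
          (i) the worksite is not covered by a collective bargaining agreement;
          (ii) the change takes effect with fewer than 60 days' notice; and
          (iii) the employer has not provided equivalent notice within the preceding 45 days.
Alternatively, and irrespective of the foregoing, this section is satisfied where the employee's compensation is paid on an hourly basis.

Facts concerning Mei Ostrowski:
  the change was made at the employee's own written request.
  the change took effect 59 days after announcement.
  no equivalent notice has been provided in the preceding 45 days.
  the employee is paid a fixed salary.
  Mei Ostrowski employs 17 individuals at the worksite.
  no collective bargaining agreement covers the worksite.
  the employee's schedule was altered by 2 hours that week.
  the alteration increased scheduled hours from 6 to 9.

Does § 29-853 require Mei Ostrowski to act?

(a) hours reduced — not met.
(b) not employee-requested — not met.
(c) schedule shift > 4h — fails.
So (1) is not satisfied (F OR F OR F).
(a) not (≥ 18 at site) — met.
(i) no CBA — satisfied.
(ii) < 60 days' notice — met.
(iii) no recent notice — met.
So (b) is satisfied (T AND T AND T).
(2): T OR T → true.
Overall: F AND T → false.
Exception (hourly-paid) — not satisfied.
Result: main false OR exception false → false.

No — not required.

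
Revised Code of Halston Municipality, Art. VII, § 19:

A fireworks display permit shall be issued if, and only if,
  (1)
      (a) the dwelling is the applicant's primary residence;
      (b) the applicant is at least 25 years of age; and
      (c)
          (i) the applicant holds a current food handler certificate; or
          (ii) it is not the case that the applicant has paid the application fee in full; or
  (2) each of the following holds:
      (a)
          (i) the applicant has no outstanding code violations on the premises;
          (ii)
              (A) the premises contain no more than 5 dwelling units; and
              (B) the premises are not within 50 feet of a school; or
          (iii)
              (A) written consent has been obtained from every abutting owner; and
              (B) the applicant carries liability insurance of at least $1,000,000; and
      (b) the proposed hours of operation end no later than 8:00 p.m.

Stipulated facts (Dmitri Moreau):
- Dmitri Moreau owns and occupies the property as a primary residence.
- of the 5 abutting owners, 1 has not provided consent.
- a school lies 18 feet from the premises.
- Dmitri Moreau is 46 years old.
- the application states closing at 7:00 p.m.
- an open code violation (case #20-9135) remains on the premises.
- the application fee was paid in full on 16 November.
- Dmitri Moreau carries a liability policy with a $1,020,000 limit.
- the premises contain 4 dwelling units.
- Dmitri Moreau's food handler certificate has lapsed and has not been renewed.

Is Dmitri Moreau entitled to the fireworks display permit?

No — denied.

(a) primary residence — met.
(b) age ≥ 25 — met.
(i) food handler cert. — not met.
(ii) not (fee paid) — not met.
So (c) is not satisfied (F OR F).
(1): T AND T AND F → false.
(i) no code violations — fails.
(A) ≤ 5 units — satisfied.
(B) ≥50 ft from school — not met.
(ii) = T AND F = false.
(A) all abutters consent — not satisfied.
(B) insurance ≥ $1,000,000 — met.
(iii) = F AND T = false.
(a) = F OR F OR F = false.
(b) closes by 8 p.m. — holds.
So (2) is not satisfied (F AND T).
So Overall is not satisfied (F OR F).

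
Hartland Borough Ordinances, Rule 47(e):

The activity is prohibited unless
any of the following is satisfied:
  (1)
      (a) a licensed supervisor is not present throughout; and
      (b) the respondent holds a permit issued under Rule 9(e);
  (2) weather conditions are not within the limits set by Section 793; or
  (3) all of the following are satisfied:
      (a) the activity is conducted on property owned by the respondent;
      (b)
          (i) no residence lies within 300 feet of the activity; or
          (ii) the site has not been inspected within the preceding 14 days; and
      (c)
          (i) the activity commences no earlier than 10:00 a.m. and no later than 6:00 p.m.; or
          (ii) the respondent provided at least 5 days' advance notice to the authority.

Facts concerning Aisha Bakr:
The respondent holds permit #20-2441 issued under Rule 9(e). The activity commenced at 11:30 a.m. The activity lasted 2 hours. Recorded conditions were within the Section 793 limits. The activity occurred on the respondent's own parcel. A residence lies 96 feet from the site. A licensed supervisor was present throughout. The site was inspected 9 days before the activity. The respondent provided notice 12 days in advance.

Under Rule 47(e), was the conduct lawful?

No — unlawful.

(a) not (supervisor present) — fails.
(b) holds permit — satisfied.
(1): F AND T → false.
(2) not (weather ok) — fails.
(a) own property — satisfied.
(i) no residence in 300 ft — not satisfied.
(ii) not (site inspected) — not met.
So (b) is not satisfied (F OR F).
(i) start within hours — met.
(ii) ≥5 days' notice — holds.
(c): T OR T → true.
(3) = T AND F AND T = false.
Overall = F OR F OR F = false.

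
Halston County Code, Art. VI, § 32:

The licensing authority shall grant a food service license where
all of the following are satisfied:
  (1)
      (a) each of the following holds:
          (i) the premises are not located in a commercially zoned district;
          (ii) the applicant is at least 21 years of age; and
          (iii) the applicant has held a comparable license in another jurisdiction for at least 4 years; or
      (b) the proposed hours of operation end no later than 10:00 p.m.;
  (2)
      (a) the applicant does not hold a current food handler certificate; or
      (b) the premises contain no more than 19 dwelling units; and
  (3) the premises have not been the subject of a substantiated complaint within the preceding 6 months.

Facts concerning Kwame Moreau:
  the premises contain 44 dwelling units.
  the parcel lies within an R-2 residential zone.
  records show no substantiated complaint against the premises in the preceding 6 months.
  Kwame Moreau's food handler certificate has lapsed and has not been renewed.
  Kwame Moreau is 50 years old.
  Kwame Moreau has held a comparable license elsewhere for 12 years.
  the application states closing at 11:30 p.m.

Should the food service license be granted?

(i) not (commercially zoned) — satisfied.
(ii) age ≥ 21 — met.
(iii) prior license ≥ 4 yr — holds.
(a): T AND T AND T → true.
(b) closes by 10 p.m. — fails.
(1): T OR F → true.
(a) not (food handler cert.) — holds.
(b) ≤ 19 units — not satisfied.
(2): T OR F → true.
(3) no complaint in 6 mo. — met.
Overall: T AND T AND T → true.

Yes — granted.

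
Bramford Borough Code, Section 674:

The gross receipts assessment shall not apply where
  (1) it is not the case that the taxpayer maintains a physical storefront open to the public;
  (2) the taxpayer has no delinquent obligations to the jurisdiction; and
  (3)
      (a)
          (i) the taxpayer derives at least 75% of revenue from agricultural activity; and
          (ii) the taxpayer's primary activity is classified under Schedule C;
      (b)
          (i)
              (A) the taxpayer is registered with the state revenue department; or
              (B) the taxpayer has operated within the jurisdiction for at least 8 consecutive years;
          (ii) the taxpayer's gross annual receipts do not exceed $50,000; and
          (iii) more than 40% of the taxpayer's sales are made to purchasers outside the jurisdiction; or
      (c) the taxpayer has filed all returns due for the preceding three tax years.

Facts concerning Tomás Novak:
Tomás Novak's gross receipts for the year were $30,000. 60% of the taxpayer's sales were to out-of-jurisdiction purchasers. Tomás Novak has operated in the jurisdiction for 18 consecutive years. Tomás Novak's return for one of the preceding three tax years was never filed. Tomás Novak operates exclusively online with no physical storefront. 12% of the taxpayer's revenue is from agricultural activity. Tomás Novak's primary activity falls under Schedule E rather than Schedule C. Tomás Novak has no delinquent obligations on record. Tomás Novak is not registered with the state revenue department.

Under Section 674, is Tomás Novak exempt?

Yes — exempt.

(1) not (has storefront) — met.
(2) no delinquency — met.
(i) ≥75% agricultural — not met.
(ii) Schedule C activity — not met.
So (a) is not satisfied (F AND F).
(A) state-registered — fails.
(B) ≥ 8 yrs in jurisdiction — holds.
(i) = F OR T = true.
(ii) receipts ≤ $50,000 — met.
(iii) >40% out-of-jur. sales — met.
So (b) is satisfied (T AND T AND T).
(c) returns current — not met.
(3) = F OR T OR F = true.
So Overall is satisfied (T AND T AND T).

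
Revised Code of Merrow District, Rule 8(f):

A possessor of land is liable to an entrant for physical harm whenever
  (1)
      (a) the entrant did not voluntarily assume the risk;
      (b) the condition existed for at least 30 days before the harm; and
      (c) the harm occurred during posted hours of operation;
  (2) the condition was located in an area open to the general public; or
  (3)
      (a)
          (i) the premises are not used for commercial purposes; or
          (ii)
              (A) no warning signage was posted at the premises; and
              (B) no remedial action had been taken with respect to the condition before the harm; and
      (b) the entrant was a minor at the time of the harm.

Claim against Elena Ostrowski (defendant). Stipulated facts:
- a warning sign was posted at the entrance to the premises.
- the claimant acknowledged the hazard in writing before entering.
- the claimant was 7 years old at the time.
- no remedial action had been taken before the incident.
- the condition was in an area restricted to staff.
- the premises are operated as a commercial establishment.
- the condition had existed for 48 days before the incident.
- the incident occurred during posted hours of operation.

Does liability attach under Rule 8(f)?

No — not liable.

(a) no assumed risk — not satisfied.
(b) condition ≥30 days old — holds.
(c) during posted hours — satisfied.
(1) = F AND T AND T = false.
(2) public area — not met.
(i) not (commercial use) — fails.
(A) no signage posted — not met.
(B) no remedial action — satisfied.
So (ii) is not satisfied (F AND T).
(a): F OR F → false.
(b) entrant a minor — satisfied.
So (3) is not satisfied (F AND T).
Overall: F OR F OR F → false.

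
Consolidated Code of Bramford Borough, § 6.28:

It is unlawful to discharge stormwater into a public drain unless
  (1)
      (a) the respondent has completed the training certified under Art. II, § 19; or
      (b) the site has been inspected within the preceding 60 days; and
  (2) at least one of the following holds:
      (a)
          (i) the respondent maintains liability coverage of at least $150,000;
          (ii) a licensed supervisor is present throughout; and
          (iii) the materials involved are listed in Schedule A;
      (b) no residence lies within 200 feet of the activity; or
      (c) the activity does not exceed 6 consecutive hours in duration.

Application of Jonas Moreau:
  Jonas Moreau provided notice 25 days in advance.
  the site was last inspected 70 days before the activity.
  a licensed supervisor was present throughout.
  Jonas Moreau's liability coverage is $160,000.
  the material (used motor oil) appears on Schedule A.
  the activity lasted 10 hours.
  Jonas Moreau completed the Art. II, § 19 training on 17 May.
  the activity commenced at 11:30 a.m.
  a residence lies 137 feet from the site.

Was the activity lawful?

(a) training certified — satisfied.
(b) site inspected — not met.
(1): T OR F → true.
(i) coverage ≥ $150,000 — holds.
(ii) supervisor present — met.
(iii) Schedule A material — satisfied.
So (a) is satisfied (T AND T AND T).
(b) no residence in 200 ft — not satisfied.
(c) ≤ 6 hrs duration — not satisfied.
(2): T OR F OR F → true.
Overall = T AND T = true.

Yes — lawful.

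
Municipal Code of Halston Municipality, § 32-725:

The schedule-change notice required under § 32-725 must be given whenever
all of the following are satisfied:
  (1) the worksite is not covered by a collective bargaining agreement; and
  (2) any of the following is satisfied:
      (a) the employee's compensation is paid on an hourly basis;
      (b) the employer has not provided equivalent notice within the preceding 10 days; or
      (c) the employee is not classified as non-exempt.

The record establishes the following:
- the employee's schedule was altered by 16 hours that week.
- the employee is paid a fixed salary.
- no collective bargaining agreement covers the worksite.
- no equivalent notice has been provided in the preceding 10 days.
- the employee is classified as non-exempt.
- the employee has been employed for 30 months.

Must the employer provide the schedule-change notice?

Yes — required.

(1) no CBA — satisfied.
(a) hourly-paid — not met.
(b) no recent notice — satisfied.
(c) not (non-exempt) — fails.
(2): F OR T OR F → true.
So Overall is satisfied (T AND T).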